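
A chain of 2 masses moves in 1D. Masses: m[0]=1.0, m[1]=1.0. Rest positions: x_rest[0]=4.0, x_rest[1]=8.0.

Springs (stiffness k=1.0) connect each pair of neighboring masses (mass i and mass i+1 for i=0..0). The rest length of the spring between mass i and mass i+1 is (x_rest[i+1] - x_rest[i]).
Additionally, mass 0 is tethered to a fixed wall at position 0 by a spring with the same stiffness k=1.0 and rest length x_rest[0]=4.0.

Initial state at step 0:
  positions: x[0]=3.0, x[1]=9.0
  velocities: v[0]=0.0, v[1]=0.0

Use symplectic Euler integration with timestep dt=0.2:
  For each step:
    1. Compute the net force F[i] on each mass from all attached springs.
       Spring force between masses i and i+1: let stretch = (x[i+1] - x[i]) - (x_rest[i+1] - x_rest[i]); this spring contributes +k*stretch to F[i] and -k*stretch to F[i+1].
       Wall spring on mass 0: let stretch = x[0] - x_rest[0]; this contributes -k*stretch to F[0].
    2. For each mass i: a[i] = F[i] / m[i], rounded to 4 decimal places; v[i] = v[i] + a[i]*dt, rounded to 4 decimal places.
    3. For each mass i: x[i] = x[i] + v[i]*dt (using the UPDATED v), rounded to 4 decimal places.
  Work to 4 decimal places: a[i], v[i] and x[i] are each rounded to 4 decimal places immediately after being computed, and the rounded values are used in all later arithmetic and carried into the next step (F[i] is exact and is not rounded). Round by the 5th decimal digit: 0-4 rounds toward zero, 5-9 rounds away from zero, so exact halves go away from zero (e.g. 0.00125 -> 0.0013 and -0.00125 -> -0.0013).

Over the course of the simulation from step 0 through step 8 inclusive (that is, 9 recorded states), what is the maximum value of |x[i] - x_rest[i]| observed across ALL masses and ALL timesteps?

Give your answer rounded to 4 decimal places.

Answer: 1.1874

Derivation:
Step 0: x=[3.0000 9.0000] v=[0.0000 0.0000]
Step 1: x=[3.1200 8.9200] v=[0.6000 -0.4000]
Step 2: x=[3.3472 8.7680] v=[1.1360 -0.7600]
Step 3: x=[3.6573 8.5592] v=[1.5507 -1.0442]
Step 4: x=[4.0172 8.3143] v=[1.7996 -1.2246]
Step 5: x=[4.3883 8.0575] v=[1.8556 -1.2840]
Step 6: x=[4.7307 7.8139] v=[1.7118 -1.2178]
Step 7: x=[5.0072 7.6070] v=[1.3823 -1.0344]
Step 8: x=[5.1874 7.4561] v=[0.9008 -0.7544]
Max displacement = 1.1874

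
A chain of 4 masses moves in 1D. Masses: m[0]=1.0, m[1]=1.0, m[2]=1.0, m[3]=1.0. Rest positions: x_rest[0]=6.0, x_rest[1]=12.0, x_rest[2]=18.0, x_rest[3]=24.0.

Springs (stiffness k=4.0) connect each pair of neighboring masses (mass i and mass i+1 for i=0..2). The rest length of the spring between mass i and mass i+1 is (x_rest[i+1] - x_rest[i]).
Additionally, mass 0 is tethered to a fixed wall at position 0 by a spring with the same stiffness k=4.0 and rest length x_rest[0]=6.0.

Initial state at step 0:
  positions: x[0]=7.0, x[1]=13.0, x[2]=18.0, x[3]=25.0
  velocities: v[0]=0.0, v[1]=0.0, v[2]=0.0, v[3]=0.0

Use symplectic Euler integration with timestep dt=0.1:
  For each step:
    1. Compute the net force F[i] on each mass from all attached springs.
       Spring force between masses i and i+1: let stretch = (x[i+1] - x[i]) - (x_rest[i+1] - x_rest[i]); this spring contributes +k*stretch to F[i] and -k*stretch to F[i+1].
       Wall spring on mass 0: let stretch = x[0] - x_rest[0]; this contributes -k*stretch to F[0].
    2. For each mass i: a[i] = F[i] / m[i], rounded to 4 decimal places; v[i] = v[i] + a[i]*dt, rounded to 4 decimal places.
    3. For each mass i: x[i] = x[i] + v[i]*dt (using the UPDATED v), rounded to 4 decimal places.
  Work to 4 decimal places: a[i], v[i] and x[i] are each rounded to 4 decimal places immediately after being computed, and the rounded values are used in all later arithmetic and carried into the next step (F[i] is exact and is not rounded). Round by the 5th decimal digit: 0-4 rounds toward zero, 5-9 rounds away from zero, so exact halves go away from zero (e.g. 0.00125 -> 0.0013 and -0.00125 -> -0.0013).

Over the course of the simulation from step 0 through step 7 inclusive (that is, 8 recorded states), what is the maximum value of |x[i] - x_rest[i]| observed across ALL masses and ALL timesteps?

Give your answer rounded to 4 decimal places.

Step 0: x=[7.0000 13.0000 18.0000 25.0000] v=[0.0000 0.0000 0.0000 0.0000]
Step 1: x=[6.9600 12.9600 18.0800 24.9600] v=[-0.4000 -0.4000 0.8000 -0.4000]
Step 2: x=[6.8816 12.8848 18.2304 24.8848] v=[-0.7840 -0.7520 1.5040 -0.7520]
Step 3: x=[6.7681 12.7833 18.4332 24.7834] v=[-1.1354 -1.0150 2.0275 -1.0138]
Step 4: x=[6.6244 12.6672 18.6640 24.6680] v=[-1.4366 -1.1611 2.3076 -1.1539]
Step 5: x=[6.4575 12.5493 18.8951 24.5525] v=[-1.6692 -1.1795 2.3105 -1.1555]
Step 6: x=[6.2760 12.4415 19.0986 24.4507] v=[-1.8155 -1.0779 2.0351 -1.0185]
Step 7: x=[6.0900 12.3534 19.2499 24.3748] v=[-1.8597 -0.8813 1.5131 -0.7593]
Max displacement = 1.2499

Answer: 1.2499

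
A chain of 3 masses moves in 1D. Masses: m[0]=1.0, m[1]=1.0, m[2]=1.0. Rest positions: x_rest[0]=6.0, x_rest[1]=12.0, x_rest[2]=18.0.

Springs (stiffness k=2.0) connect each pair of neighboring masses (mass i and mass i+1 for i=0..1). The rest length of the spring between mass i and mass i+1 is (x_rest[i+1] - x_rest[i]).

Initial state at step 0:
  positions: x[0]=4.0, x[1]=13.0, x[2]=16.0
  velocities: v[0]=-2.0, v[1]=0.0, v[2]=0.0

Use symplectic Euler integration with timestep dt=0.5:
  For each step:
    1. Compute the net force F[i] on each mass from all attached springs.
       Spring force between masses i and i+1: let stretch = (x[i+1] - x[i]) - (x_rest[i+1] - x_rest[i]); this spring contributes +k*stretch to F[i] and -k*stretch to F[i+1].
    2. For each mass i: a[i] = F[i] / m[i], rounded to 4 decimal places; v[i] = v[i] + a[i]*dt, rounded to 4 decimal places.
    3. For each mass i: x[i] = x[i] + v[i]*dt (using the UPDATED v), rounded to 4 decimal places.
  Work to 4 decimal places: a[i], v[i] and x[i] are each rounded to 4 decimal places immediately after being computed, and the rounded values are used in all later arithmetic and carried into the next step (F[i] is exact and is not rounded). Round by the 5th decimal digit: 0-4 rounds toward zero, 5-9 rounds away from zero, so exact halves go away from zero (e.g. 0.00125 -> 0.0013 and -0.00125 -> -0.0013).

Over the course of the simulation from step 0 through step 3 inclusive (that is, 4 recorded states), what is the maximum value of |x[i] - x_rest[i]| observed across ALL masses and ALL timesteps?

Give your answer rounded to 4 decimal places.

Step 0: x=[4.0000 13.0000 16.0000] v=[-2.0000 0.0000 0.0000]
Step 1: x=[4.5000 10.0000 17.5000] v=[1.0000 -6.0000 3.0000]
Step 2: x=[4.7500 8.0000 18.2500] v=[0.5000 -4.0000 1.5000]
Step 3: x=[3.6250 9.5000 16.8750] v=[-2.2500 3.0000 -2.7500]
Max displacement = 4.0000

Answer: 4.0000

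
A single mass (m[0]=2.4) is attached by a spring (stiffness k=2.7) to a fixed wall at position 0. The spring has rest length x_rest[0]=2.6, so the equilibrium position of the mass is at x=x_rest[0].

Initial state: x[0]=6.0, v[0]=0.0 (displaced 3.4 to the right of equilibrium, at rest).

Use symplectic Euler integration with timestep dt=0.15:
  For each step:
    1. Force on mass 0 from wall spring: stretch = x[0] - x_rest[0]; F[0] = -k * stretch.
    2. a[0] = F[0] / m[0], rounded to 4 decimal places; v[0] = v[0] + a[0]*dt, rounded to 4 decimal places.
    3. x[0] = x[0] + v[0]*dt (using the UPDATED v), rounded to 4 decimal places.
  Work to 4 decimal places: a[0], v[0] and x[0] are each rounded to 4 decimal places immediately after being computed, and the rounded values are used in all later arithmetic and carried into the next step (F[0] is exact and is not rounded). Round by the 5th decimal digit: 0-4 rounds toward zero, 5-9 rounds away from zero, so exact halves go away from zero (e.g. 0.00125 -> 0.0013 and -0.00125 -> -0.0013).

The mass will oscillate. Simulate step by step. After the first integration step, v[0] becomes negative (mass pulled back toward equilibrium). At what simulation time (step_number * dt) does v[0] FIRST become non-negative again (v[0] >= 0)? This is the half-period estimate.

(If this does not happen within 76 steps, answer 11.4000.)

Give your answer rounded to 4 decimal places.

Answer: 3.0000

Derivation:
Step 0: x=[6.0000] v=[0.0000]
Step 1: x=[5.9139] v=[-0.5738]
Step 2: x=[5.7440] v=[-1.1330]
Step 3: x=[5.4945] v=[-1.6636]
Step 4: x=[5.1717] v=[-2.1520]
Step 5: x=[4.7838] v=[-2.5860]
Step 6: x=[4.3406] v=[-2.9545]
Step 7: x=[3.8534] v=[-3.2482]
Step 8: x=[3.3344] v=[-3.4597]
Step 9: x=[2.7969] v=[-3.5836]
Step 10: x=[2.2544] v=[-3.6168]
Step 11: x=[1.7206] v=[-3.5585]
Step 12: x=[1.2091] v=[-3.4101]
Step 13: x=[0.7328] v=[-3.1754]
Step 14: x=[0.3038] v=[-2.8603]
Step 15: x=[-0.0671] v=[-2.4728]
Step 16: x=[-0.3705] v=[-2.0227]
Step 17: x=[-0.5987] v=[-1.5214]
Step 18: x=[-0.7459] v=[-0.9816]
Step 19: x=[-0.8085] v=[-0.4170]
Step 20: x=[-0.7848] v=[0.1582]
First v>=0 after going negative at step 20, time=3.0000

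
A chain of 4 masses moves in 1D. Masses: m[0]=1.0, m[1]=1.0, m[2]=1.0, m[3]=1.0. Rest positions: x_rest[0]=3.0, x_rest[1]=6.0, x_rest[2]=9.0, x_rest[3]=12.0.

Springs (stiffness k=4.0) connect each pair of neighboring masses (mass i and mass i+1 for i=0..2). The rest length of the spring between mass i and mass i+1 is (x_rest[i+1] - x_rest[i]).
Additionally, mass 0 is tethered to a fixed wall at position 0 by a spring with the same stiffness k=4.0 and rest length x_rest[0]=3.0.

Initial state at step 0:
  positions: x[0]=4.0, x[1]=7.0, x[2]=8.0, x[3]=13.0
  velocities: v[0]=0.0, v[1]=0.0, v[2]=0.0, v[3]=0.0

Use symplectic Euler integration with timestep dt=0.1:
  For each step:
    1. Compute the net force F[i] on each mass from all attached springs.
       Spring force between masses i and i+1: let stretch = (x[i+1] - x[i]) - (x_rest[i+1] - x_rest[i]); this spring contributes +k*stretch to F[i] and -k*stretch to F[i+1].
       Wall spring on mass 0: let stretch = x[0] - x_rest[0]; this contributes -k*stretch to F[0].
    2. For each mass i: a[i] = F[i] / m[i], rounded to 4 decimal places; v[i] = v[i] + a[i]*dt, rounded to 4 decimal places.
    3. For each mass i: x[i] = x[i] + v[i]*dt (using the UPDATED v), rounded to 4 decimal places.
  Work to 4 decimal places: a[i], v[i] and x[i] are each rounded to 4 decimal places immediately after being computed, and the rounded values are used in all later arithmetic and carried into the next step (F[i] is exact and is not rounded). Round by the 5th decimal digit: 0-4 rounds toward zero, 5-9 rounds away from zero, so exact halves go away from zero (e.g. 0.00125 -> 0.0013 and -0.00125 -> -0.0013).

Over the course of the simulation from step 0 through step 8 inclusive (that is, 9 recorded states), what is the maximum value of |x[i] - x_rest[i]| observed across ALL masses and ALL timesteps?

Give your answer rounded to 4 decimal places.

Answer: 1.6834

Derivation:
Step 0: x=[4.0000 7.0000 8.0000 13.0000] v=[0.0000 0.0000 0.0000 0.0000]
Step 1: x=[3.9600 6.9200 8.1600 12.9200] v=[-0.4000 -0.8000 1.6000 -0.8000]
Step 2: x=[3.8800 6.7712 8.4608 12.7696] v=[-0.8000 -1.4880 3.0080 -1.5040]
Step 3: x=[3.7605 6.5743 8.8664 12.5669] v=[-1.1955 -1.9686 4.0557 -2.0275]
Step 4: x=[3.6031 6.3566 9.3283 12.3361] v=[-1.5742 -2.1773 4.6191 -2.3077]
Step 5: x=[3.4117 6.1476 9.7917 12.1050] v=[-1.9140 -2.0900 4.6335 -2.3108]
Step 6: x=[3.1933 5.9749 10.2018 11.9014] v=[-2.1843 -1.7267 4.1012 -2.0361]
Step 7: x=[2.9584 5.8600 10.5108 11.7498] v=[-2.3490 -1.1486 3.0903 -1.5159]
Step 8: x=[2.7212 5.8151 10.6834 11.6687] v=[-2.3717 -0.4489 1.7256 -0.8115]
Max displacement = 1.6834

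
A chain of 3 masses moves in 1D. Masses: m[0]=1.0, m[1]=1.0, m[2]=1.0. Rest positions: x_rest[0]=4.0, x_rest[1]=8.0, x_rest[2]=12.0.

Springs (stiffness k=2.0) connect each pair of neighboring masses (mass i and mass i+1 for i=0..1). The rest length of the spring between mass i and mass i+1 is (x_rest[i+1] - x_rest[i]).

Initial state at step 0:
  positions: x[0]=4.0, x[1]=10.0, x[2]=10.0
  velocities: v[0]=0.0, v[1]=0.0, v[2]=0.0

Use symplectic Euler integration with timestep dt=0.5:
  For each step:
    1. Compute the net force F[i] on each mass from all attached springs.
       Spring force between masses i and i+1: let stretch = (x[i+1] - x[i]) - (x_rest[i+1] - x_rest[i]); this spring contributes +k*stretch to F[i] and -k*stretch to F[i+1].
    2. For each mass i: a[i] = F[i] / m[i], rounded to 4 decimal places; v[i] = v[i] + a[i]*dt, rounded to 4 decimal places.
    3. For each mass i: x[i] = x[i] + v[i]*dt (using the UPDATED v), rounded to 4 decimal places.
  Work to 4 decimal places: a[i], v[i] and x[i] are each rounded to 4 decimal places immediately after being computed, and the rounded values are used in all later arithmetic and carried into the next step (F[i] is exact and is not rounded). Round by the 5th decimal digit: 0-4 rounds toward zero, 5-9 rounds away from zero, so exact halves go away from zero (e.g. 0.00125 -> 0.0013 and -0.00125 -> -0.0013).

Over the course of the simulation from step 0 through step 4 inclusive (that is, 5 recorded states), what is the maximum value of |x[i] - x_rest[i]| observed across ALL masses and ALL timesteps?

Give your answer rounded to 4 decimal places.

Answer: 2.5000

Derivation:
Step 0: x=[4.0000 10.0000 10.0000] v=[0.0000 0.0000 0.0000]
Step 1: x=[5.0000 7.0000 12.0000] v=[2.0000 -6.0000 4.0000]
Step 2: x=[5.0000 5.5000 13.5000] v=[0.0000 -3.0000 3.0000]
Step 3: x=[3.2500 7.7500 13.0000] v=[-3.5000 4.5000 -1.0000]
Step 4: x=[1.7500 10.3750 11.8750] v=[-3.0000 5.2500 -2.2500]
Max displacement = 2.5000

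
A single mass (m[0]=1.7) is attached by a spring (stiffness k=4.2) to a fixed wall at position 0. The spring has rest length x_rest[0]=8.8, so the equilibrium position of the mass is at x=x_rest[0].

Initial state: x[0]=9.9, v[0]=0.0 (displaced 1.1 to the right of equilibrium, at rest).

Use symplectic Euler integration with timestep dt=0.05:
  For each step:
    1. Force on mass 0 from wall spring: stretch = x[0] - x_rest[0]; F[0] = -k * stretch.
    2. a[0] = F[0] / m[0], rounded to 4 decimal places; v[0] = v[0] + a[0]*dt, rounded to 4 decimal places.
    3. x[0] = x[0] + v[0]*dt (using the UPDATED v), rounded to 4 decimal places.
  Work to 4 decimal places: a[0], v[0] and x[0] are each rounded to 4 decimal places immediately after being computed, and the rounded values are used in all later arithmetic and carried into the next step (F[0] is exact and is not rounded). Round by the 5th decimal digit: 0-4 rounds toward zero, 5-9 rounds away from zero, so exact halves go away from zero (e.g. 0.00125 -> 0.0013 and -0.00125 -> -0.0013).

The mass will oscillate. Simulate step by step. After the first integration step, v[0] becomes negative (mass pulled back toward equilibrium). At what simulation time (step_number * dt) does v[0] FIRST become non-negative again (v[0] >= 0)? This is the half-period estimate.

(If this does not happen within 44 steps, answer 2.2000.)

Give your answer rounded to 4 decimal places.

Step 0: x=[9.9000] v=[0.0000]
Step 1: x=[9.8932] v=[-0.1359]
Step 2: x=[9.8797] v=[-0.2709]
Step 3: x=[9.8595] v=[-0.4043]
Step 4: x=[9.8327] v=[-0.5352]
Step 5: x=[9.7996] v=[-0.6628]
Step 6: x=[9.7603] v=[-0.7863]
Step 7: x=[9.7151] v=[-0.9049]
Step 8: x=[9.6642] v=[-1.0179]
Step 9: x=[9.6080] v=[-1.1247]
Step 10: x=[9.5468] v=[-1.2245]
Step 11: x=[9.4810] v=[-1.3168]
Step 12: x=[9.4110] v=[-1.4009]
Step 13: x=[9.3372] v=[-1.4764]
Step 14: x=[9.2601] v=[-1.5428]
Step 15: x=[9.1801] v=[-1.5996]
Step 16: x=[9.0978] v=[-1.6466]
Step 17: x=[9.0136] v=[-1.6834]
Step 18: x=[8.9281] v=[-1.7098]
Step 19: x=[8.8418] v=[-1.7256]
Step 20: x=[8.7553] v=[-1.7308]
Step 21: x=[8.6690] v=[-1.7253]
Step 22: x=[8.5835] v=[-1.7091]
Step 23: x=[8.4994] v=[-1.6824]
Step 24: x=[8.4171] v=[-1.6453]
Step 25: x=[8.3372] v=[-1.5980]
Step 26: x=[8.2602] v=[-1.5408]
Step 27: x=[8.1865] v=[-1.4741]
Step 28: x=[8.1166] v=[-1.3983]
Step 29: x=[8.0509] v=[-1.3139]
Step 30: x=[7.9898] v=[-1.2214]
Step 31: x=[7.9337] v=[-1.1213]
Step 32: x=[7.8830] v=[-1.0143]
Step 33: x=[7.8380] v=[-0.9010]
Step 34: x=[7.7989] v=[-0.7822]
Step 35: x=[7.7660] v=[-0.6585]
Step 36: x=[7.7395] v=[-0.5308]
Step 37: x=[7.7195] v=[-0.3998]
Step 38: x=[7.7062] v=[-0.2663]
Step 39: x=[7.6996] v=[-0.1312]
Step 40: x=[7.6998] v=[0.0047]
First v>=0 after going negative at step 40, time=2.0000

Answer: 2.0000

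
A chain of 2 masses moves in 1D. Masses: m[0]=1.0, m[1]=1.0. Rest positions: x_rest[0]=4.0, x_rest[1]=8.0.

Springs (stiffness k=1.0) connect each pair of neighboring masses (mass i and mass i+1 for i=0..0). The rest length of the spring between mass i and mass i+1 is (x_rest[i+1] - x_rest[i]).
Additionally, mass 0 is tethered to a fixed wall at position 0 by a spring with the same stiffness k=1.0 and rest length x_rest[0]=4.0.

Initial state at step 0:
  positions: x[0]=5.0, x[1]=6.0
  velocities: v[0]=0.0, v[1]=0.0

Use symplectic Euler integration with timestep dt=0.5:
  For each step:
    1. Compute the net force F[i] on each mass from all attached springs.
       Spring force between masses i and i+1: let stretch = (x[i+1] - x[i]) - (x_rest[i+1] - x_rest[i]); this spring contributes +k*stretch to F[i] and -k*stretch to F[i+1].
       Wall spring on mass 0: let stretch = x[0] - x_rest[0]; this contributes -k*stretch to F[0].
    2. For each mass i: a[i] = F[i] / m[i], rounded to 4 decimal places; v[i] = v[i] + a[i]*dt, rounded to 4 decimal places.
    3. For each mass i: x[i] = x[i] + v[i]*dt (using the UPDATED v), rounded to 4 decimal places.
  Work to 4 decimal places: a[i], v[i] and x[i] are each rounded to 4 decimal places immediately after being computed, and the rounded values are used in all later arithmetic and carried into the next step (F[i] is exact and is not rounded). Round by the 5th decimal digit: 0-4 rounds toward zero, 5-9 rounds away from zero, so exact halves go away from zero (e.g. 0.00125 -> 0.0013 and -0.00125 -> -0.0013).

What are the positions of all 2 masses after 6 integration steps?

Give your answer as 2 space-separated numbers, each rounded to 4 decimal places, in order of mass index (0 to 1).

Answer: 5.4115 7.7310

Derivation:
Step 0: x=[5.0000 6.0000] v=[0.0000 0.0000]
Step 1: x=[4.0000 6.7500] v=[-2.0000 1.5000]
Step 2: x=[2.6875 7.8125] v=[-2.6250 2.1250]
Step 3: x=[1.9844 8.5938] v=[-1.4063 1.5625]
Step 4: x=[2.4375 8.7227] v=[0.9062 0.2578]
Step 5: x=[3.8526 8.2803] v=[2.8301 -0.8848]
Step 6: x=[5.4115 7.7310] v=[3.1177 -1.0987]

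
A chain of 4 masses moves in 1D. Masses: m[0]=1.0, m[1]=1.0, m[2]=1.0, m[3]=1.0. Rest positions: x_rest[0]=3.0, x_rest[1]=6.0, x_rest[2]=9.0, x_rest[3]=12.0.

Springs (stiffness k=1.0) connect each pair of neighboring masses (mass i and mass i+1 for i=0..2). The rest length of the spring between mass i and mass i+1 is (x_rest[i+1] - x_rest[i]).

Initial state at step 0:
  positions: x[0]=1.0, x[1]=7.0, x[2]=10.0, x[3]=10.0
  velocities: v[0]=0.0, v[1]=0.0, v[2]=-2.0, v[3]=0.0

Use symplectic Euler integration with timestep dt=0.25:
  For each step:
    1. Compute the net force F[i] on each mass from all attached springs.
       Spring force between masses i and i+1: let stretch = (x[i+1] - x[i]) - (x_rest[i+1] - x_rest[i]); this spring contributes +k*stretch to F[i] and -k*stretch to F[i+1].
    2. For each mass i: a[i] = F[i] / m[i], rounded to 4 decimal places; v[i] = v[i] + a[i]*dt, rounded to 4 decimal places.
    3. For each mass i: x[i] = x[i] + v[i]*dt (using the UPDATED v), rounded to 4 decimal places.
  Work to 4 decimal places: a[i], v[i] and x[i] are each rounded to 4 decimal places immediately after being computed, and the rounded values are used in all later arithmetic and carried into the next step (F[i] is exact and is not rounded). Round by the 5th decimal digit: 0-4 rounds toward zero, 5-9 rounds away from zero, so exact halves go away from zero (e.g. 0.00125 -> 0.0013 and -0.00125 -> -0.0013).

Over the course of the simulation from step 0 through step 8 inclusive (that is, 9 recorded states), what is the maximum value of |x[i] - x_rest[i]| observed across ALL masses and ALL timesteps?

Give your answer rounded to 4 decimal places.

Step 0: x=[1.0000 7.0000 10.0000 10.0000] v=[0.0000 0.0000 -2.0000 0.0000]
Step 1: x=[1.1875 6.8125 9.3125 10.1875] v=[0.7500 -0.7500 -2.7500 0.7500]
Step 2: x=[1.5391 6.4297 8.5234 10.5078] v=[1.4063 -1.5313 -3.1563 1.2813]
Step 3: x=[2.0089 5.8721 7.7275 10.8916] v=[1.8790 -2.2305 -3.1836 1.5352]
Step 4: x=[2.5326 5.1890 7.0134 11.2652] v=[2.0948 -2.7325 -2.8564 1.4942]
Step 5: x=[3.0348 4.4539 6.4510 11.5605] v=[2.0089 -2.9405 -2.2496 1.1813]
Step 6: x=[3.4382 3.7549 6.0831 11.7240] v=[1.6137 -2.7960 -1.4715 0.6539]
Step 7: x=[3.6739 3.1816 5.9223 11.7224] v=[0.9429 -2.2931 -0.6433 -0.0063]
Step 8: x=[3.6914 2.8104 5.9527 11.5458] v=[0.0698 -1.4849 0.1216 -0.7063]
Max displacement = 3.1896

Answer: 3.1896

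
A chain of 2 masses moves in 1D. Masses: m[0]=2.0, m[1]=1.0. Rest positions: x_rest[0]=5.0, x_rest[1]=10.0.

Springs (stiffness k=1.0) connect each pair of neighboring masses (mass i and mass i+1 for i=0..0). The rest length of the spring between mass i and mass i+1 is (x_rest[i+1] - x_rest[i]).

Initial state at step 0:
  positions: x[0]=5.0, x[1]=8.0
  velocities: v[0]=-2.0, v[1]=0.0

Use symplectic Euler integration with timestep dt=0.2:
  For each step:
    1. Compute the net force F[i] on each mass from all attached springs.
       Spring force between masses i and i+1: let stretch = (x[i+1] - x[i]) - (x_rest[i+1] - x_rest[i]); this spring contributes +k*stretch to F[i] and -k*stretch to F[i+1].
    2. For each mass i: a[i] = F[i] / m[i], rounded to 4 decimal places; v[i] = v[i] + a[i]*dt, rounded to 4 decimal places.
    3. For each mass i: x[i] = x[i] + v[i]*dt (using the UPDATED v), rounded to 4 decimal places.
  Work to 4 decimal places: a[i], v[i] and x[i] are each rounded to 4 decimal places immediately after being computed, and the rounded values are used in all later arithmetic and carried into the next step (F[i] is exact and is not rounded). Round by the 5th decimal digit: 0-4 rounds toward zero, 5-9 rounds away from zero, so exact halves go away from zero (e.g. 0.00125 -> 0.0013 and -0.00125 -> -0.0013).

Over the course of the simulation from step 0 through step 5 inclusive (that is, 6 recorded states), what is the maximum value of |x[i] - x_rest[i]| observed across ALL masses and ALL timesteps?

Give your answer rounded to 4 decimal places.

Step 0: x=[5.0000 8.0000] v=[-2.0000 0.0000]
Step 1: x=[4.5600 8.0800] v=[-2.2000 0.4000]
Step 2: x=[4.0904 8.2192] v=[-2.3480 0.6960]
Step 3: x=[3.6034 8.3932] v=[-2.4351 0.8702]
Step 4: x=[3.1122 8.5756] v=[-2.4561 0.9122]
Step 5: x=[2.6302 8.7395] v=[-2.4098 0.8195]
Max displacement = 2.3698

Answer: 2.3698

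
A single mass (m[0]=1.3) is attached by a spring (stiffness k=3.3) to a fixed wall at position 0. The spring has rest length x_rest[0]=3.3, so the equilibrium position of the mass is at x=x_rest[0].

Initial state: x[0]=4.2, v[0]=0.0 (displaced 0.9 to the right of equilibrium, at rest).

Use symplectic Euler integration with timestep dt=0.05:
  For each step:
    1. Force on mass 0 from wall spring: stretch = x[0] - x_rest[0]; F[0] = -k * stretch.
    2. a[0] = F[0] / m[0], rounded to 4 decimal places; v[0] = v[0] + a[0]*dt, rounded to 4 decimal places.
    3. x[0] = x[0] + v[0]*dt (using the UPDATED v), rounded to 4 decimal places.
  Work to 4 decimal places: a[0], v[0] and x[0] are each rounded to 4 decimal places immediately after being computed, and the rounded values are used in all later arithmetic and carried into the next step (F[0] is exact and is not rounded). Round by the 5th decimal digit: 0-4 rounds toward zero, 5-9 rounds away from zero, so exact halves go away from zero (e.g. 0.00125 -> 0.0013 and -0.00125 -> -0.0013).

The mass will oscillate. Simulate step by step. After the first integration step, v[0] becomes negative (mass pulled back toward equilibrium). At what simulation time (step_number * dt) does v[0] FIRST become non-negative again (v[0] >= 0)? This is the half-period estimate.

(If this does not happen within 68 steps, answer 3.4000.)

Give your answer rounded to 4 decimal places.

Answer: 2.0000

Derivation:
Step 0: x=[4.2000] v=[0.0000]
Step 1: x=[4.1943] v=[-0.1142]
Step 2: x=[4.1829] v=[-0.2277]
Step 3: x=[4.1659] v=[-0.3398]
Step 4: x=[4.1434] v=[-0.4497]
Step 5: x=[4.1156] v=[-0.5567]
Step 6: x=[4.0826] v=[-0.6602]
Step 7: x=[4.0446] v=[-0.7595]
Step 8: x=[4.0019] v=[-0.8540]
Step 9: x=[3.9547] v=[-0.9431]
Step 10: x=[3.9034] v=[-1.0262]
Step 11: x=[3.8483] v=[-1.1028]
Step 12: x=[3.7897] v=[-1.1724]
Step 13: x=[3.7280] v=[-1.2346]
Step 14: x=[3.6636] v=[-1.2889]
Step 15: x=[3.5968] v=[-1.3351]
Step 16: x=[3.5282] v=[-1.3728]
Step 17: x=[3.4581] v=[-1.4018]
Step 18: x=[3.3870] v=[-1.4219]
Step 19: x=[3.3154] v=[-1.4329]
Step 20: x=[3.2437] v=[-1.4349]
Step 21: x=[3.1723] v=[-1.4278]
Step 22: x=[3.1017] v=[-1.4116]
Step 23: x=[3.0324] v=[-1.3864]
Step 24: x=[2.9648] v=[-1.3524]
Step 25: x=[2.8993] v=[-1.3099]
Step 26: x=[2.8364] v=[-1.2590]
Step 27: x=[2.7764] v=[-1.2002]
Step 28: x=[2.7197] v=[-1.1337]
Step 29: x=[2.6667] v=[-1.0600]
Step 30: x=[2.6177] v=[-0.9796]
Step 31: x=[2.5731] v=[-0.8930]
Step 32: x=[2.5331] v=[-0.8007]
Step 33: x=[2.4979] v=[-0.7034]
Step 34: x=[2.4678] v=[-0.6016]
Step 35: x=[2.4430] v=[-0.4960]
Step 36: x=[2.4236] v=[-0.3872]
Step 37: x=[2.4098] v=[-0.2760]
Step 38: x=[2.4017] v=[-0.1630]
Step 39: x=[2.3993] v=[-0.0490]
Step 40: x=[2.4026] v=[0.0653]
First v>=0 after going negative at step 40, time=2.0000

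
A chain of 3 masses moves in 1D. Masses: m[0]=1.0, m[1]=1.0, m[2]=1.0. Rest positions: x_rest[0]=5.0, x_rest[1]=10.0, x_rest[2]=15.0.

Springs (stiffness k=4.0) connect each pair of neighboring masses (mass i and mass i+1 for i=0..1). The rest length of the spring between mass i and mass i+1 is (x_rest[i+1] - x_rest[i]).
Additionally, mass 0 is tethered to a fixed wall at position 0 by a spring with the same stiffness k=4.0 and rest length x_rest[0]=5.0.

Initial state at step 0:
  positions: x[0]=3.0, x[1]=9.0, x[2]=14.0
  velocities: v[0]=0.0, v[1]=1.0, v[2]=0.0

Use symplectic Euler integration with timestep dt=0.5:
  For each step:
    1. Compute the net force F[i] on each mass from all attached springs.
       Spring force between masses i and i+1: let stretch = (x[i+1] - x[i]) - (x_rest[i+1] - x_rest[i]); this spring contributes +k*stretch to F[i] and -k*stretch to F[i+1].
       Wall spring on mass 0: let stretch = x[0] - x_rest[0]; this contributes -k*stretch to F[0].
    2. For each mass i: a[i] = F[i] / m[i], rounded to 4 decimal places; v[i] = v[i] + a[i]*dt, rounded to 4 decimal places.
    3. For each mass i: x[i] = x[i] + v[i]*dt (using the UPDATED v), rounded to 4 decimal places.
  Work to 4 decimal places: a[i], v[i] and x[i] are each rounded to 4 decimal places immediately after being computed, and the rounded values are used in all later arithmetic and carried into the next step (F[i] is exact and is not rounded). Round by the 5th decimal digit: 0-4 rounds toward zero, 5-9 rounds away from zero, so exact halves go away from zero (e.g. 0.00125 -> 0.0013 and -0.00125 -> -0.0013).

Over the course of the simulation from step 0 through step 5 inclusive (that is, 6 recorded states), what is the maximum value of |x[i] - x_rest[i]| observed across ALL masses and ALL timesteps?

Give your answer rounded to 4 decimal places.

Step 0: x=[3.0000 9.0000 14.0000] v=[0.0000 1.0000 0.0000]
Step 1: x=[6.0000 8.5000 14.0000] v=[6.0000 -1.0000 0.0000]
Step 2: x=[5.5000 11.0000 13.5000] v=[-1.0000 5.0000 -1.0000]
Step 3: x=[5.0000 10.5000 15.5000] v=[-1.0000 -1.0000 4.0000]
Step 4: x=[5.0000 9.5000 17.5000] v=[0.0000 -2.0000 4.0000]
Step 5: x=[4.5000 12.0000 16.5000] v=[-1.0000 5.0000 -2.0000]
Max displacement = 2.5000

Answer: 2.5000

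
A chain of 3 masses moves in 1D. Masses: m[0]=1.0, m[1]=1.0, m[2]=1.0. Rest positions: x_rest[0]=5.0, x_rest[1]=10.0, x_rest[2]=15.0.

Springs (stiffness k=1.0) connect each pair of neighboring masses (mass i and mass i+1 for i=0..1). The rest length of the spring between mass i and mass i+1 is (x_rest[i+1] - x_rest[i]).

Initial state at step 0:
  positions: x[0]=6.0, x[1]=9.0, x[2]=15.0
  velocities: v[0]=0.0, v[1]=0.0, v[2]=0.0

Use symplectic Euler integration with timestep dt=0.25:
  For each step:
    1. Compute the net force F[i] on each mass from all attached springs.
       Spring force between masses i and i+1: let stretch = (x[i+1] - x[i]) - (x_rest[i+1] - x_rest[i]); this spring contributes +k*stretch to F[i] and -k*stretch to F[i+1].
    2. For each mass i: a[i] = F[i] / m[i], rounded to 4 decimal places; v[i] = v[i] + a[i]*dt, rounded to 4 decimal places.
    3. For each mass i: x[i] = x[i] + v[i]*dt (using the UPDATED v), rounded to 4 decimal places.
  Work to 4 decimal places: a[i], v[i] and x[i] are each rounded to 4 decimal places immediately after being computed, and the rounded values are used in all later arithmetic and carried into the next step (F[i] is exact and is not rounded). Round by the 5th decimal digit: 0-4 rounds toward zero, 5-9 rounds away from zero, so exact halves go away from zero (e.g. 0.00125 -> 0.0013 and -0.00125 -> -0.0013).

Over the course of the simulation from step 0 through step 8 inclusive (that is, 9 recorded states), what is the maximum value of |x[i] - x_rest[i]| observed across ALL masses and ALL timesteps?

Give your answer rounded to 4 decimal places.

Answer: 1.0154

Derivation:
Step 0: x=[6.0000 9.0000 15.0000] v=[0.0000 0.0000 0.0000]
Step 1: x=[5.8750 9.1875 14.9375] v=[-0.5000 0.7500 -0.2500]
Step 2: x=[5.6445 9.5274 14.8281] v=[-0.9219 1.3594 -0.4375]
Step 3: x=[5.3442 9.9559 14.6999] v=[-1.2012 1.7139 -0.5127]
Step 4: x=[5.0196 10.3927 14.5877] v=[-1.2983 1.7470 -0.4487]
Step 5: x=[4.7184 10.7558 14.5258] v=[-1.2050 1.4525 -0.2475]
Step 6: x=[4.4820 10.9772 14.5408] v=[-0.9457 0.8857 0.0600]
Step 7: x=[4.3390 11.0154 14.6456] v=[-0.5719 0.1528 0.4191]
Step 8: x=[4.3008 10.8632 14.8360] v=[-0.1528 -0.6088 0.7616]
Max displacement = 1.0154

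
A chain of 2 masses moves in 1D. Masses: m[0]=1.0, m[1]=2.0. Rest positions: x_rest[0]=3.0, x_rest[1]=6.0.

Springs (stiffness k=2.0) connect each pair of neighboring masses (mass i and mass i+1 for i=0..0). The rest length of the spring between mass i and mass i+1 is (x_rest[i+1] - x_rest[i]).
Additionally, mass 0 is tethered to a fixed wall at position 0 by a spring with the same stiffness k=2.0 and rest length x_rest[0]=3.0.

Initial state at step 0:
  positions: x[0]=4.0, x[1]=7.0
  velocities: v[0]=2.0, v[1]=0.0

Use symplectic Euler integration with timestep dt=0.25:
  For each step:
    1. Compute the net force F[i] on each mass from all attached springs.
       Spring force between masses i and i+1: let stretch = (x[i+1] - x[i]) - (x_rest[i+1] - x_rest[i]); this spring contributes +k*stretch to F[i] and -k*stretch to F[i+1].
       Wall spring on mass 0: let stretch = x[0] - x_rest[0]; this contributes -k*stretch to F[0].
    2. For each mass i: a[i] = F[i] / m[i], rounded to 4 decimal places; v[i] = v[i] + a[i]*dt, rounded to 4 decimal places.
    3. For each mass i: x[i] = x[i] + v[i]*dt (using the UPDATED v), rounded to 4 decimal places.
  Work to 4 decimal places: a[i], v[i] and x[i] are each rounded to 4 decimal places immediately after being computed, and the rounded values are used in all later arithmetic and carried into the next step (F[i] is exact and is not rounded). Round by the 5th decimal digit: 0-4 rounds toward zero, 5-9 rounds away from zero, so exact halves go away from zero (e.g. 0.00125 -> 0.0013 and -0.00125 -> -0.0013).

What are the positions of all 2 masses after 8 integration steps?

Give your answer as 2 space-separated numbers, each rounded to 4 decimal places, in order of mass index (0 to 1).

Step 0: x=[4.0000 7.0000] v=[2.0000 0.0000]
Step 1: x=[4.3750 7.0000] v=[1.5000 0.0000]
Step 2: x=[4.5313 7.0235] v=[0.6250 0.0938]
Step 3: x=[4.4327 7.0787] v=[-0.3946 0.2208]
Step 4: x=[4.1107 7.1560] v=[-1.2880 0.3093]
Step 5: x=[3.6555 7.2305] v=[-1.8207 0.2980]
Step 6: x=[3.1903 7.2691] v=[-1.8610 0.1543]
Step 7: x=[2.8361 7.2403] v=[-1.4168 -0.1154]
Step 8: x=[2.6779 7.1237] v=[-0.6328 -0.4665]

Answer: 2.6779 7.1237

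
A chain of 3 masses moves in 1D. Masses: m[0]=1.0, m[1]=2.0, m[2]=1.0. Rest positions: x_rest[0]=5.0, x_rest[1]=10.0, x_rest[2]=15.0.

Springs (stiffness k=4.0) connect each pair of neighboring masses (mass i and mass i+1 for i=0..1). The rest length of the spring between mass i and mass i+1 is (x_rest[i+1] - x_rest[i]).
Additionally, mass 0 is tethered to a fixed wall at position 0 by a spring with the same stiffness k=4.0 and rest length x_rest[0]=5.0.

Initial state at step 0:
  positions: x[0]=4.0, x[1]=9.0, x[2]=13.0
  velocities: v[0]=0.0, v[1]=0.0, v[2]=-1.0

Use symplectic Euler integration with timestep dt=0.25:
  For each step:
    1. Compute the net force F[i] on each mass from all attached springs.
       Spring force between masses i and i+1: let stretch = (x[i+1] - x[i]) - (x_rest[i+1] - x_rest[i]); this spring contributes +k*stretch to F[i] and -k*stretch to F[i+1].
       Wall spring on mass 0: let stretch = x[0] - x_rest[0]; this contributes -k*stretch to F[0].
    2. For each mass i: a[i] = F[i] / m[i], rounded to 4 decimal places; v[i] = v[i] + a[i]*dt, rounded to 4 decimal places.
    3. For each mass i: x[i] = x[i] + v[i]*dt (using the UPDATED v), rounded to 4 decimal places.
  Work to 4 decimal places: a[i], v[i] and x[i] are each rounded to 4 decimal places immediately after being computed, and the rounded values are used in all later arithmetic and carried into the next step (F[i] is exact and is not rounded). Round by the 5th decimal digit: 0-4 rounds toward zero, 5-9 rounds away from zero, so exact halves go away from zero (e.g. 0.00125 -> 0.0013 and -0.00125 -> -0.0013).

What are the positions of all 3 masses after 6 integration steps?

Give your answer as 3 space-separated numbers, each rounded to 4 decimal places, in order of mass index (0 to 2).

Answer: 4.1506 9.1327 14.3172

Derivation:
Step 0: x=[4.0000 9.0000 13.0000] v=[0.0000 0.0000 -1.0000]
Step 1: x=[4.2500 8.8750 13.0000] v=[1.0000 -0.5000 0.0000]
Step 2: x=[4.5938 8.6875 13.2188] v=[1.3750 -0.7500 0.8750]
Step 3: x=[4.8125 8.5547 13.5547] v=[0.8749 -0.5312 1.3437]
Step 4: x=[4.7637 8.5791 13.8906] v=[-0.1954 0.0977 1.3437]
Step 5: x=[4.4778 8.7906 14.1487] v=[-1.1437 0.8458 1.0322]
Step 6: x=[4.1506 9.1327 14.3172] v=[-1.3087 1.3685 0.6741]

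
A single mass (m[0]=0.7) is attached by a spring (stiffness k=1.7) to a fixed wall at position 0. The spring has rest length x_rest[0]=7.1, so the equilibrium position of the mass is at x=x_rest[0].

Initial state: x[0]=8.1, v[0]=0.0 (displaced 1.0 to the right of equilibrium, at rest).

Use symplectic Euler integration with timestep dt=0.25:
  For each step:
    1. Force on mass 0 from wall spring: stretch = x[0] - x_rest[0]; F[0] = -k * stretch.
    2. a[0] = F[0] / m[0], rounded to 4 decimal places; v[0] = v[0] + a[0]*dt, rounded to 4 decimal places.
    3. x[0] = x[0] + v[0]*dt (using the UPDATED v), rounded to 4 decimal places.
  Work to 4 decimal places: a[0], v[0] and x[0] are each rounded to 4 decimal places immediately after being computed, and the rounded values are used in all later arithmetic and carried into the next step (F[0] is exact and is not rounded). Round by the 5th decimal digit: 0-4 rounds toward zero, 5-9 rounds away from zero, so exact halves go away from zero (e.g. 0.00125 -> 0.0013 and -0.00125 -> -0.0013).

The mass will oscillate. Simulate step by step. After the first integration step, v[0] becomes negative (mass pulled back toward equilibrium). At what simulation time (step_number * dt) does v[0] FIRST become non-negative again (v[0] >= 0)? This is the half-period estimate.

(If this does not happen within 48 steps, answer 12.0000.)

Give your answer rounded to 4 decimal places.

Answer: 2.2500

Derivation:
Step 0: x=[8.1000] v=[0.0000]
Step 1: x=[7.9482] v=[-0.6072]
Step 2: x=[7.6677] v=[-1.1222]
Step 3: x=[7.3010] v=[-1.4669]
Step 4: x=[6.9038] v=[-1.5889]
Step 5: x=[6.5364] v=[-1.4698]
Step 6: x=[6.2545] v=[-1.1276]
Step 7: x=[6.1009] v=[-0.6143]
Step 8: x=[6.0990] v=[-0.0077]
Step 9: x=[6.2490] v=[0.6001]
First v>=0 after going negative at step 9, time=2.2500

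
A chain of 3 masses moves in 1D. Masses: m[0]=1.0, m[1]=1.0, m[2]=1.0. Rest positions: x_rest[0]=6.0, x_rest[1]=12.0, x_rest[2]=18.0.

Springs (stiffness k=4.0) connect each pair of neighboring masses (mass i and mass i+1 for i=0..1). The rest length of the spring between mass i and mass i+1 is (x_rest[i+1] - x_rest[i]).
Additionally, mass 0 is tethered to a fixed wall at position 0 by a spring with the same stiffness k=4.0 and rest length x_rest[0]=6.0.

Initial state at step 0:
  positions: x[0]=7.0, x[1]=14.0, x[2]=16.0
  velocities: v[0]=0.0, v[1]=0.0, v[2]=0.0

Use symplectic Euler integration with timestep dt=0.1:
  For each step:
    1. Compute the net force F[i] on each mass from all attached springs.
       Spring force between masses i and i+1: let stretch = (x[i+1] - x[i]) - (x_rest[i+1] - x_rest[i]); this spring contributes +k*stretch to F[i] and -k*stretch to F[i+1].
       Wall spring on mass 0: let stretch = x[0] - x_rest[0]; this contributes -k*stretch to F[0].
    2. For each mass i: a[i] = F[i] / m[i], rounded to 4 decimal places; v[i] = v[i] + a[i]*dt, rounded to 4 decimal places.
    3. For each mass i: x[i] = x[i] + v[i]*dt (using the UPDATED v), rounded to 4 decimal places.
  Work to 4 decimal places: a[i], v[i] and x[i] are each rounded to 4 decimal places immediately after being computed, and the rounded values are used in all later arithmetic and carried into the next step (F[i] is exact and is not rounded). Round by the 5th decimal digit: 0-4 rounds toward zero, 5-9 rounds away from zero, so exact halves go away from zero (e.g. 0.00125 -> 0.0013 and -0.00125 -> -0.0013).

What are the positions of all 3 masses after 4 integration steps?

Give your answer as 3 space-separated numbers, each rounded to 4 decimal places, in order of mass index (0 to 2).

Step 0: x=[7.0000 14.0000 16.0000] v=[0.0000 0.0000 0.0000]
Step 1: x=[7.0000 13.8000 16.1600] v=[0.0000 -2.0000 1.6000]
Step 2: x=[6.9920 13.4224 16.4656] v=[-0.0800 -3.7760 3.0560]
Step 3: x=[6.9615 12.9093 16.8895] v=[-0.3046 -5.1309 4.2387]
Step 4: x=[6.8905 12.3175 17.3942] v=[-0.7101 -5.9179 5.0466]

Answer: 6.8905 12.3175 17.3942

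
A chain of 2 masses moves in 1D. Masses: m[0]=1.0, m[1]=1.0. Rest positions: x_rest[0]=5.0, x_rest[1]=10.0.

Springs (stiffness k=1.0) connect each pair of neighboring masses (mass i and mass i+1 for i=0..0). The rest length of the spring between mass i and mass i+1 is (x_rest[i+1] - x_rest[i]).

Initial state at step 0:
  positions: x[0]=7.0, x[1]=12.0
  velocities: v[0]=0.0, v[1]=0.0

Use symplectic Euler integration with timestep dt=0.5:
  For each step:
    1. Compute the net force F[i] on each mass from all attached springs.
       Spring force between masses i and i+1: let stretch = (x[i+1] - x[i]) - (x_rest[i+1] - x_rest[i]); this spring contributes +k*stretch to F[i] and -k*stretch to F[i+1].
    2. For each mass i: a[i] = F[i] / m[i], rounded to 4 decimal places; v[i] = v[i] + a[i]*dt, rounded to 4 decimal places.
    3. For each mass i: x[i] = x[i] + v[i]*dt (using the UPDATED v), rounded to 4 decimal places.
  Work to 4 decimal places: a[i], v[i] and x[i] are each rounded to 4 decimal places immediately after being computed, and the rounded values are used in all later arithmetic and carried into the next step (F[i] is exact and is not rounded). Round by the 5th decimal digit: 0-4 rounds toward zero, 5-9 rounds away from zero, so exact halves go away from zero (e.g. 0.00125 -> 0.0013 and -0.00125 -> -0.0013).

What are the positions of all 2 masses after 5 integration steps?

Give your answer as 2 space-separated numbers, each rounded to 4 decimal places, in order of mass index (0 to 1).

Answer: 7.0000 12.0000

Derivation:
Step 0: x=[7.0000 12.0000] v=[0.0000 0.0000]
Step 1: x=[7.0000 12.0000] v=[0.0000 0.0000]
Step 2: x=[7.0000 12.0000] v=[0.0000 0.0000]
Step 3: x=[7.0000 12.0000] v=[0.0000 0.0000]
Step 4: x=[7.0000 12.0000] v=[0.0000 0.0000]
Step 5: x=[7.0000 12.0000] v=[0.0000 0.0000]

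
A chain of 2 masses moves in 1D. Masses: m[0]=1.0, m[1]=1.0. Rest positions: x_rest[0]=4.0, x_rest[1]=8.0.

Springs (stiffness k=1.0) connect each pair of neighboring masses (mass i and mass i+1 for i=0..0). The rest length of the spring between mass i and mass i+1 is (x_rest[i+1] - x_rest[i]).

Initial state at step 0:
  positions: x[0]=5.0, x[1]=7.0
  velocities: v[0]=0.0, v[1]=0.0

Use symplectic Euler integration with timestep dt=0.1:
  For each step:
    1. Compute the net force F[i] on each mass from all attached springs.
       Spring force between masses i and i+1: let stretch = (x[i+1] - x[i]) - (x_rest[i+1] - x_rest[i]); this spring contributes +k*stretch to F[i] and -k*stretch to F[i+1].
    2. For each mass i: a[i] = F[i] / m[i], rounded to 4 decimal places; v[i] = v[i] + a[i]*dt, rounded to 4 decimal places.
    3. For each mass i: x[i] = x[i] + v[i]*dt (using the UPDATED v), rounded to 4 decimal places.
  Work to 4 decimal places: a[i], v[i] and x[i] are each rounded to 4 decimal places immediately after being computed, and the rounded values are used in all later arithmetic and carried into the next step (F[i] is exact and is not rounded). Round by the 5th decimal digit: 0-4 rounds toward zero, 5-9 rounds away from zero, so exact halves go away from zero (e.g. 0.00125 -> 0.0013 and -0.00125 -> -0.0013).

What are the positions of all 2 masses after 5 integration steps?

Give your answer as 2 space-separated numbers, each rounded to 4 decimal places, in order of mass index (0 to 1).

Step 0: x=[5.0000 7.0000] v=[0.0000 0.0000]
Step 1: x=[4.9800 7.0200] v=[-0.2000 0.2000]
Step 2: x=[4.9404 7.0596] v=[-0.3960 0.3960]
Step 3: x=[4.8820 7.1180] v=[-0.5841 0.5841]
Step 4: x=[4.8060 7.1941] v=[-0.7605 0.7605]
Step 5: x=[4.7138 7.2863] v=[-0.9217 0.9217]

Answer: 4.7138 7.2863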